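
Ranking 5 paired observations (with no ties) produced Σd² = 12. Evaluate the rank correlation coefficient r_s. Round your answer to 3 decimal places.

ρ = 1 − 6Σd² / [n(n²−1)] = 1 − 6×12 / (5×24)
  = 1 − 72/120 = 1 − 0.6000 ≈ 0.400

0.400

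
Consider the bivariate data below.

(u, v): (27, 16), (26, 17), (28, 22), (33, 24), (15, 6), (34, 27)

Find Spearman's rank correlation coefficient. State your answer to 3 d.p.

Rank u: 3, 2, 4, 5, 1, 6
Rank v: 2, 3, 4, 5, 1, 6
d = rank(u) − rank(v): 1, -1, 0, 0, 0, 0; Σd² = 2
ρ = 1 − 6Σd² / [n(n²−1)] = 1 − 6×2 / (6×35) = 1 − 12/210 ≈ 0.943

0.943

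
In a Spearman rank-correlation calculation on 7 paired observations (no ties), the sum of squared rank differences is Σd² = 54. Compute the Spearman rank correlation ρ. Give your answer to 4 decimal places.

ρ = 1 − 6Σd² / [n(n²−1)] = 1 − 6×54 / (7×48)
  = 1 − 324/336 = 1 − 0.96429 ≈ 0.0357

0.0357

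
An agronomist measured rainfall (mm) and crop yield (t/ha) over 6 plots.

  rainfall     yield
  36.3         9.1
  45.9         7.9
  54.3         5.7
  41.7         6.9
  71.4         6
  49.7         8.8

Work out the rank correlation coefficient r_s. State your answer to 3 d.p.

Rank rainfall: 1, 3, 5, 2, 6, 4
Rank yield: 6, 4, 1, 3, 2, 5
d = rank(rainfall) − rank(yield): -5, -1, 4, -1, 4, -1; Σd² = 60
ρ = 1 − 6Σd² / [n(n²−1)] = 1 − 6×60 / (6×35) = 1 − 360/210 ≈ -0.714

-0.714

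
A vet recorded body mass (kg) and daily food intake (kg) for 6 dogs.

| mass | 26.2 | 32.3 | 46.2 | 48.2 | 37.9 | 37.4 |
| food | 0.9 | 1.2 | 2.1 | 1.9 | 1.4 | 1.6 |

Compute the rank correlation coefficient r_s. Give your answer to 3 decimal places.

Rank mass: 1, 2, 5, 6, 4, 3
Rank food: 1, 2, 6, 5, 3, 4
d = rank(mass) − rank(food): 0, 0, -1, 1, 1, -1; Σd² = 4
ρ = 1 − 6Σd² / [n(n²−1)] = 1 − 6×4 / (6×35) = 1 − 24/210 ≈ 0.886

0.886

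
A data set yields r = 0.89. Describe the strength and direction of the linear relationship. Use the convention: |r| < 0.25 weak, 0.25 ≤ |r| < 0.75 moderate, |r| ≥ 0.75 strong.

r = 0.89 > 0 so the relationship is positive.
|r| = 0.89, which falls in the strong range.

strong positive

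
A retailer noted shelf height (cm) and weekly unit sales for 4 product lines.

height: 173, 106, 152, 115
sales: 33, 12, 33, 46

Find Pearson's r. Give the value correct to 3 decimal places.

0.272

n = 4, Σx = 546, Σy = 124, Σx² = 77494, Σy² = 4438, Σxy = 17287
nΣxy − ΣxΣy = 69148 − 67704 = 1444
nΣx² − (Σx)² = 309976 − 298116 = 11860; nΣy² − (Σy)² = 17752 − 15376 = 2376
r = 1444 / √(11860 × 2376) = 1444 / 5308.4235 ≈ 0.272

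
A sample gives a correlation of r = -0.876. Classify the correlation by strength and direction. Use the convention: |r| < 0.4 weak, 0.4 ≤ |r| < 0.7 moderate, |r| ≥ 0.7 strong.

r = -0.876 < 0 so the relationship is negative.
|r| = 0.876, which falls in the strong range.

strong negative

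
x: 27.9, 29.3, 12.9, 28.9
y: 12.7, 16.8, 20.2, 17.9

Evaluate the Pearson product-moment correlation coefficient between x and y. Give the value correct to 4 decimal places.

n = 4, Σx = 99, Σy = 67.6, Σx² = 2638.52, Σy² = 1171.98, Σxy = 1624.46
nΣxy − ΣxΣy = 6497.84 − 6692.4 = -194.56
nΣx² − (Σx)² = 10554.08 − 9801 = 753.08; nΣy² − (Σy)² = 4687.92 − 4569.76 = 118.16
r = -194.56 / √(753.08 × 118.16) = -194.56 / 298.3017 ≈ -0.6522

-0.6522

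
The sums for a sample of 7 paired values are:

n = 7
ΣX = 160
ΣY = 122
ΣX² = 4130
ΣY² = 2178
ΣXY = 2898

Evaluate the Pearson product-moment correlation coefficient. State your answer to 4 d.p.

r = (nΣXY − ΣXΣY) / √[(nΣX² − (ΣX)²)(nΣY² − (ΣY)²)]
Numerator: 7×2898 − 160×122 = 766
Denominator: √[(28910 − 25600)(15246 − 14884)] = √[3310 × 362] = 1094.6324
r = 766 / 1094.6324 ≈ 0.6998

0.6998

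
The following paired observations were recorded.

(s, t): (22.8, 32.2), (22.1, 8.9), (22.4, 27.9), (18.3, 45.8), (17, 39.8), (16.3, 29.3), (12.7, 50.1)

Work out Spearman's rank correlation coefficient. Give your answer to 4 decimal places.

Rank s: 7, 5, 6, 4, 3, 2, 1
Rank t: 4, 1, 2, 6, 5, 3, 7
d = rank(s) − rank(t): 3, 4, 4, -2, -2, -1, -6; Σd² = 86
ρ = 1 − 6Σd² / [n(n²−1)] = 1 − 6×86 / (7×48) = 1 − 516/336 ≈ -0.5357

-0.5357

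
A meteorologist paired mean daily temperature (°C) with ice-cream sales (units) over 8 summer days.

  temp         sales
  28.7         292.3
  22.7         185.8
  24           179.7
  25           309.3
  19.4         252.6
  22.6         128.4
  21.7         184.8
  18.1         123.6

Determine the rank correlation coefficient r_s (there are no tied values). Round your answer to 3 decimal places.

Rank temp: 8, 5, 6, 7, 2, 4, 3, 1
Rank sales: 7, 5, 3, 8, 6, 2, 4, 1
d = rank(temp) − rank(sales): 1, 0, 3, -1, -4, 2, -1, 0; Σd² = 32
ρ = 1 − 6Σd² / [n(n²−1)] = 1 − 6×32 / (8×63) = 1 − 192/504 ≈ 0.619

0.619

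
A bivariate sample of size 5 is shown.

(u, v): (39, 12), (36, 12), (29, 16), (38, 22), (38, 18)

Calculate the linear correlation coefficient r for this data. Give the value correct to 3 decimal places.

n = 5, Σu = 180, Σv = 80, Σu² = 6546, Σv² = 1352, Σuv = 2884
nΣuv − ΣuΣv = 14420 − 14400 = 20
nΣu² − (Σu)² = 32730 − 32400 = 330; nΣv² − (Σv)² = 6760 − 6400 = 360
r = 20 / √(330 × 360) = 20 / 344.6738 ≈ 0.058

0.058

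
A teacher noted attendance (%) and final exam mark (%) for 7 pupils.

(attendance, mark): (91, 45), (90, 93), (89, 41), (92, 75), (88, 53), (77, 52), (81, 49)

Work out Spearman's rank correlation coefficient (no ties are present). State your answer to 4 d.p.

Rank attendance: 6, 5, 4, 7, 3, 1, 2
Rank mark: 2, 7, 1, 6, 5, 4, 3
d = rank(attendance) − rank(mark): 4, -2, 3, 1, -2, -3, -1; Σd² = 44
ρ = 1 − 6Σd² / [n(n²−1)] = 1 − 6×44 / (7×48) = 1 − 264/336 ≈ 0.2143

0.2143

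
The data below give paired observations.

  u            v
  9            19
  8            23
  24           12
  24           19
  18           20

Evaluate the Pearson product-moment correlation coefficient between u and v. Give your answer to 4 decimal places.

-0.6734

n = 5, Σu = 83, Σv = 93, Σu² = 1621, Σv² = 1795, Σuv = 1459
nΣuv − ΣuΣv = 7295 − 7719 = -424
nΣu² − (Σu)² = 8105 − 6889 = 1216; nΣv² − (Σv)² = 8975 − 8649 = 326
r = -424 / √(1216 × 326) = -424 / 629.6158 ≈ -0.6734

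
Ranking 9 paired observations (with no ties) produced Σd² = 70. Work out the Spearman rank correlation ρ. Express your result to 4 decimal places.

ρ = 1 − 6Σd² / [n(n²−1)] = 1 − 6×70 / (9×80)
  = 1 − 420/720 = 1 − 0.58333 ≈ 0.4167

0.4167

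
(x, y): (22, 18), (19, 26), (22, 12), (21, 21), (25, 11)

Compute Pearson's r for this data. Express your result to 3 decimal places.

-0.890

n = 5, Σx = 109, Σy = 88, Σx² = 2395, Σy² = 1706, Σxy = 1870
nΣxy − ΣxΣy = 9350 − 9592 = -242
nΣx² − (Σx)² = 11975 − 11881 = 94; nΣy² − (Σy)² = 8530 − 7744 = 786
r = -242 / √(94 × 786) = -242 / 271.8161 ≈ -0.890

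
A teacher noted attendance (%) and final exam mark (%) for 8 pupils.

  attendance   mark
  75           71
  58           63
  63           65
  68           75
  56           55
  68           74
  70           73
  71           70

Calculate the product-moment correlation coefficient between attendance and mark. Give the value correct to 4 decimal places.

0.8336

n = 8, Σx = 529, Σy = 546, Σx² = 35283, Σy² = 37590, Σxy = 36366
nΣxy − ΣxΣy = 290928 − 288834 = 2094
nΣx² − (Σx)² = 282264 − 279841 = 2423; nΣy² − (Σy)² = 300720 − 298116 = 2604
r = 2094 / √(2423 × 2604) = 2094 / 2511.8702 ≈ 0.8336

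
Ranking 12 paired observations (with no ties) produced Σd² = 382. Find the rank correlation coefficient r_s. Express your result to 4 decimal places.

-0.3357

ρ = 1 − 6Σd² / [n(n²−1)] = 1 − 6×382 / (12×143)
  = 1 − 2292/1716 = 1 − 1.33566 ≈ -0.3357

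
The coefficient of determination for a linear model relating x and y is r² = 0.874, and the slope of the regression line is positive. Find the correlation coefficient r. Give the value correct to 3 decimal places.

|r| = √0.874 = 0.935
The association is positive, so r = 0.935.

0.935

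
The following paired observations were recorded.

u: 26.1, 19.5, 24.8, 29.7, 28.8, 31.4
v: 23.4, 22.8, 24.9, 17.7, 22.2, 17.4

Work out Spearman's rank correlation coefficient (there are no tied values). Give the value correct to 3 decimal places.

Rank u: 3, 1, 2, 5, 4, 6
Rank v: 5, 4, 6, 2, 3, 1
d = rank(u) − rank(v): -2, -3, -4, 3, 1, 5; Σd² = 64
ρ = 1 − 6Σd² / [n(n²−1)] = 1 − 6×64 / (6×35) = 1 − 384/210 ≈ -0.829

-0.829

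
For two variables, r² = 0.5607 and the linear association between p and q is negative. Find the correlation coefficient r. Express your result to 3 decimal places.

|r| = √0.5607 = 0.749
The association is negative, so r = −0.749.

-0.749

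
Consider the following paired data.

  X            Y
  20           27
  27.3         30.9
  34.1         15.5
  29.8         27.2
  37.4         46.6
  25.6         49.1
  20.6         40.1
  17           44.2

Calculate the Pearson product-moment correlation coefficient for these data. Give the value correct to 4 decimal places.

n = 8, ΣX = 211.8, ΣY = 280.6, ΣX² = 5963.62, ΣY² = 10807.92, ΣXY = 7299.94
nΣXY − ΣXΣY = 58399.52 − 59431.08 = -1031.56
nΣX² − (ΣX)² = 47708.96 − 44859.24 = 2849.72; nΣY² − (ΣY)² = 86463.36 − 78736.36 = 7727
r = -1031.56 / √(2849.72 × 7727) = -1031.56 / 4692.5245 ≈ -0.2198

-0.2198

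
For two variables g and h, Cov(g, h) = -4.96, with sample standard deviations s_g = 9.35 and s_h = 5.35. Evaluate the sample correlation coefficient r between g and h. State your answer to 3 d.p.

-0.099

r = Cov(g,h) / (s_g · s_h) = -4.96 / (9.35 × 5.35)
  = -4.96 / 50.0225 ≈ -0.099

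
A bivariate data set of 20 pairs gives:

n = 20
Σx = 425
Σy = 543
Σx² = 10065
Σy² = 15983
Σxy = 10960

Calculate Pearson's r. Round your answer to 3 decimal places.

-0.511

r = (nΣxy − ΣxΣy) / √[(nΣx² − (Σx)²)(nΣy² − (Σy)²)]
Numerator: 20×10960 − 425×543 = -11575
Denominator: √[(201300 − 180625)(319660 − 294849)] = √[20675 × 24811] = 22648.7842
r = -11575 / 22648.7842 ≈ -0.511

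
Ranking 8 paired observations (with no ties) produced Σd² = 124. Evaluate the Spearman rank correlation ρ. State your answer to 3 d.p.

ρ = 1 − 6Σd² / [n(n²−1)] = 1 − 6×124 / (8×63)
  = 1 − 744/504 = 1 − 1.4762 ≈ -0.476

-0.476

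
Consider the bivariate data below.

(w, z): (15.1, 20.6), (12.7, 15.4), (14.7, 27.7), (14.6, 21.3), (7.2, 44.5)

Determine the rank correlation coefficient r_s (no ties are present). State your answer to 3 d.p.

-0.300

Rank w: 5, 2, 4, 3, 1
Rank z: 2, 1, 4, 3, 5
d = rank(w) − rank(z): 3, 1, 0, 0, -4; Σd² = 26
ρ = 1 − 6Σd² / [n(n²−1)] = 1 − 6×26 / (5×24) = 1 − 156/120 ≈ -0.300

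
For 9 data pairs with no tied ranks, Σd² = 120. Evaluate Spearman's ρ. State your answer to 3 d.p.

0.000

ρ = 1 − 6Σd² / [n(n²−1)] = 1 − 6×120 / (9×80)
  = 1 − 720/720 = 1 − 1.0000 ≈ 0.000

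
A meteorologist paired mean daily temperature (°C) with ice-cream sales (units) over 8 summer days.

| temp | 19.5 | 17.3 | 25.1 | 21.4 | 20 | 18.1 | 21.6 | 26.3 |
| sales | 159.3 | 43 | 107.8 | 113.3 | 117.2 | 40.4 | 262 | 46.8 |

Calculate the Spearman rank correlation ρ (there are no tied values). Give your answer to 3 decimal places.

Rank temp: 3, 1, 7, 5, 4, 2, 6, 8
Rank sales: 7, 2, 4, 5, 6, 1, 8, 3
d = rank(temp) − rank(sales): -4, -1, 3, 0, -2, 1, -2, 5; Σd² = 60
ρ = 1 − 6Σd² / [n(n²−1)] = 1 − 6×60 / (8×63) = 1 − 360/504 ≈ 0.286

0.286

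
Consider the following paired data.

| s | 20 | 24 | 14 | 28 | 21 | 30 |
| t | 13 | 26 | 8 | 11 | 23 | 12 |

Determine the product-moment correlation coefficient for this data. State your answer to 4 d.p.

n = 6, Σs = 137, Σt = 93, Σs² = 3297, Σt² = 1703, Σst = 2147
nΣst − ΣsΣt = 12882 − 12741 = 141
nΣs² − (Σs)² = 19782 − 18769 = 1013; nΣt² − (Σt)² = 10218 − 8649 = 1569
r = 141 / √(1013 × 1569) = 141 / 1260.7129 ≈ 0.1118

0.1118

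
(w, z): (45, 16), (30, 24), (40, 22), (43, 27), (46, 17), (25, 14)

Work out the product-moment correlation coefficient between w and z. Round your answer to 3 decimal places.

n = 6, Σw = 229, Σz = 120, Σw² = 9115, Σz² = 2530, Σwz = 4613
nΣwz − ΣwΣz = 27678 − 27480 = 198
nΣw² − (Σw)² = 54690 − 52441 = 2249; nΣz² − (Σz)² = 15180 − 14400 = 780
r = 198 / √(2249 × 780) = 198 / 1324.4697 ≈ 0.149

0.149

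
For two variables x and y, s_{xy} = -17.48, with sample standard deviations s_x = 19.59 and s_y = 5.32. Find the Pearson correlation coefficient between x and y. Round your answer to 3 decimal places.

r = Cov(x,y) / (s_x · s_y) = -17.48 / (19.59 × 5.32)
  = -17.48 / 104.2188 ≈ -0.168

-0.168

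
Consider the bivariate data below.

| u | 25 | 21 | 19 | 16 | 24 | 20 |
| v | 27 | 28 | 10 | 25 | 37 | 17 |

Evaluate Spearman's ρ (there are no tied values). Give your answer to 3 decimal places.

Rank u: 6, 4, 2, 1, 5, 3
Rank v: 4, 5, 1, 3, 6, 2
d = rank(u) − rank(v): 2, -1, 1, -2, -1, 1; Σd² = 12
ρ = 1 − 6Σd² / [n(n²−1)] = 1 − 6×12 / (6×35) = 1 − 72/210 ≈ 0.657

0.657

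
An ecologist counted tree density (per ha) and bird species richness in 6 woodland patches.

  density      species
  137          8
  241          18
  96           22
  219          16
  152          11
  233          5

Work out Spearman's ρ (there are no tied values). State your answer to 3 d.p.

-0.200

Rank density: 2, 6, 1, 4, 3, 5
Rank species: 2, 5, 6, 4, 3, 1
d = rank(density) − rank(species): 0, 1, -5, 0, 0, 4; Σd² = 42
ρ = 1 − 6Σd² / [n(n²−1)] = 1 − 6×42 / (6×35) = 1 − 252/210 ≈ -0.200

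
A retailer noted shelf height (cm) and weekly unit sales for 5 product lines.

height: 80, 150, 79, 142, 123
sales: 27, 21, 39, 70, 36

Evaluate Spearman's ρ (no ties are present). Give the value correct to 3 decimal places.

Rank height: 2, 5, 1, 4, 3
Rank sales: 2, 1, 4, 5, 3
d = rank(height) − rank(sales): 0, 4, -3, -1, 0; Σd² = 26
ρ = 1 − 6Σd² / [n(n²−1)] = 1 − 6×26 / (5×24) = 1 − 156/120 ≈ -0.300

-0.300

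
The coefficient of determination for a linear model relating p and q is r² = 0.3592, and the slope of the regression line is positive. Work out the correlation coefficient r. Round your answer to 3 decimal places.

|r| = √0.3592 = 0.599
The association is positive, so r = 0.599.

0.599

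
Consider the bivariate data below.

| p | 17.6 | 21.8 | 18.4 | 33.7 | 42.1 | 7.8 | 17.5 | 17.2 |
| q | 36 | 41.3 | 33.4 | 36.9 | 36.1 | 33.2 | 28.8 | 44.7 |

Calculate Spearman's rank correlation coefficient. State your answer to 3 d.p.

0.333

Rank p: 4, 6, 5, 7, 8, 1, 3, 2
Rank q: 4, 7, 3, 6, 5, 2, 1, 8
d = rank(p) − rank(q): 0, -1, 2, 1, 3, -1, 2, -6; Σd² = 56
ρ = 1 − 6Σd² / [n(n²−1)] = 1 − 6×56 / (8×63) = 1 − 336/504 ≈ 0.333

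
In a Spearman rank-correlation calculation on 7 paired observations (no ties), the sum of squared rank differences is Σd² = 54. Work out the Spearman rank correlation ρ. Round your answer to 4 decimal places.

0.0357

ρ = 1 − 6Σd² / [n(n²−1)] = 1 − 6×54 / (7×48)
  = 1 − 324/336 = 1 − 0.96429 ≈ 0.0357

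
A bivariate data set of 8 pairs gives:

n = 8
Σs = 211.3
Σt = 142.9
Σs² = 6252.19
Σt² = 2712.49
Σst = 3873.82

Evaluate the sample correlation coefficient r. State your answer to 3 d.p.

r = (nΣst − ΣsΣt) / √[(nΣs² − (Σs)²)(nΣt² − (Σt)²)]
Numerator: 8×3873.82 − 211.3×142.9 = 795.79
Denominator: √[(50017.52 − 44647.69)(21699.92 − 20420.41)] = √[5369.83 × 1279.51] = 2621.2118
r = 795.79 / 2621.2118 ≈ 0.304

0.304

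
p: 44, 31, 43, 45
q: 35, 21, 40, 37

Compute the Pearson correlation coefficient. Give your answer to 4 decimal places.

n = 4, Σp = 163, Σq = 133, Σp² = 6771, Σq² = 4635, Σpq = 5576
nΣpq − ΣpΣq = 22304 − 21679 = 625
nΣp² − (Σp)² = 27084 − 26569 = 515; nΣq² − (Σq)² = 18540 − 17689 = 851
r = 625 / √(515 × 851) = 625 / 662.0159 ≈ 0.9441

0.9441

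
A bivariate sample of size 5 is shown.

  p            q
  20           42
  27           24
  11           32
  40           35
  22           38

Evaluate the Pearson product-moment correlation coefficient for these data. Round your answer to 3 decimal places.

n = 5, Σp = 120, Σq = 171, Σp² = 3334, Σq² = 6033, Σpq = 4076
nΣpq − ΣpΣq = 20380 − 20520 = -140
nΣp² − (Σp)² = 16670 − 14400 = 2270; nΣq² − (Σq)² = 30165 − 29241 = 924
r = -140 / √(2270 × 924) = -140 / 1448.2679 ≈ -0.097

-0.097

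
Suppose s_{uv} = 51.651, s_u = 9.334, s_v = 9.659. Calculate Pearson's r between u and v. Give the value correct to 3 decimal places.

r = Cov(u,v) / (s_u · s_v) = 51.651 / (9.334 × 9.659)
  = 51.651 / 90.1571 ≈ 0.573

0.573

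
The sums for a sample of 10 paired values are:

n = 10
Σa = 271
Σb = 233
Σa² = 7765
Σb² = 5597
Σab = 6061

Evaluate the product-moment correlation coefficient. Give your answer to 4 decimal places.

-0.9523

r = (nΣab − ΣaΣb) / √[(nΣa² − (Σa)²)(nΣb² − (Σb)²)]
Numerator: 10×6061 − 271×233 = -2533
Denominator: √[(77650 − 73441)(55970 − 54289)] = √[4209 × 1681] = 2659.9491
r = -2533 / 2659.9491 ≈ -0.9523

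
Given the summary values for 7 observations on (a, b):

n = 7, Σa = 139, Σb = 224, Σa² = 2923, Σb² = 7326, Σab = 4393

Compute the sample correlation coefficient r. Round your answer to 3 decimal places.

-0.343

r = (nΣab − ΣaΣb) / √[(nΣa² − (Σa)²)(nΣb² − (Σb)²)]
Numerator: 7×4393 − 139×224 = -385
Denominator: √[(20461 − 19321)(51282 − 50176)] = √[1140 × 1106] = 1122.8713
r = -385 / 1122.8713 ≈ -0.343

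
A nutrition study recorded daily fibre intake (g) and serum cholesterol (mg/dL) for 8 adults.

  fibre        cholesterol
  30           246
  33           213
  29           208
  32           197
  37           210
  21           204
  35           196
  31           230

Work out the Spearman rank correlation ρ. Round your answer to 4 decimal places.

-0.1429

Rank fibre: 3, 6, 2, 5, 8, 1, 7, 4
Rank cholesterol: 8, 6, 4, 2, 5, 3, 1, 7
d = rank(fibre) − rank(cholesterol): -5, 0, -2, 3, 3, -2, 6, -3; Σd² = 96
ρ = 1 − 6Σd² / [n(n²−1)] = 1 − 6×96 / (8×63) = 1 − 576/504 ≈ -0.1429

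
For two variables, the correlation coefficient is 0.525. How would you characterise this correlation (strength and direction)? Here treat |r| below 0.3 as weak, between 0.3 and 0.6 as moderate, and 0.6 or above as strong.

r = 0.525 > 0 so the relationship is positive.
|r| = 0.525, which falls in the moderate range.

moderate positive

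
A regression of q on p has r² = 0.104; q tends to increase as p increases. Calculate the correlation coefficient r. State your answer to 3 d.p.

0.322

|r| = √0.104 = 0.322
The association is positive, so r = 0.322.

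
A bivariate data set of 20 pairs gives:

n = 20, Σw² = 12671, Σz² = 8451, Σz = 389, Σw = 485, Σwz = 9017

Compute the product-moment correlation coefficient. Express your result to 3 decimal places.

-0.464

r = (nΣwz − ΣwΣz) / √[(nΣw² − (Σw)²)(nΣz² − (Σz)²)]
Numerator: 20×9017 − 485×389 = -8325
Denominator: √[(253420 − 235225)(169020 − 151321)] = √[18195 × 17699] = 17945.2864
r = -8325 / 17945.2864 ≈ -0.464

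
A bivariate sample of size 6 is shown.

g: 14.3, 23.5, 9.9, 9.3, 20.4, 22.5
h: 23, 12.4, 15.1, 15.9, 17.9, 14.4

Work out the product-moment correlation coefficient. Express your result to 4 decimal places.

n = 6, Σg = 99.9, Σh = 98.7, Σg² = 1863.65, Σh² = 1691.35, Σgh = 1606.82
nΣgh − ΣgΣh = 9640.92 − 9860.13 = -219.21
nΣg² − (Σg)² = 11181.9 − 9980.01 = 1201.89; nΣh² − (Σh)² = 10148.1 − 9741.69 = 406.41
r = -219.21 / √(1201.89 × 406.41) = -219.21 / 698.8992 ≈ -0.3137

-0.3137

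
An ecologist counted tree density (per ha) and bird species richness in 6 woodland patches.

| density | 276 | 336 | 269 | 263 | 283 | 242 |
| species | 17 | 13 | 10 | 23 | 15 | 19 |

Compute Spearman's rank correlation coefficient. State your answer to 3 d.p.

Rank density: 4, 6, 3, 2, 5, 1
Rank species: 4, 2, 1, 6, 3, 5
d = rank(density) − rank(species): 0, 4, 2, -4, 2, -4; Σd² = 56
ρ = 1 − 6Σd² / [n(n²−1)] = 1 − 6×56 / (6×35) = 1 − 336/210 ≈ -0.600

-0.600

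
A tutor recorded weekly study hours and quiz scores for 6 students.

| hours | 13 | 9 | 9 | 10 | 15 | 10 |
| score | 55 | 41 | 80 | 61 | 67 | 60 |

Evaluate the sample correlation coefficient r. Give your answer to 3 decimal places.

0.095

n = 6, Σx = 66, Σy = 364, Σx² = 756, Σy² = 22916, Σxy = 4019
nΣxy − ΣxΣy = 24114 − 24024 = 90
nΣx² − (Σx)² = 4536 − 4356 = 180; nΣy² − (Σy)² = 137496 − 132496 = 5000
r = 90 / √(180 × 5000) = 90 / 948.6833 ≈ 0.095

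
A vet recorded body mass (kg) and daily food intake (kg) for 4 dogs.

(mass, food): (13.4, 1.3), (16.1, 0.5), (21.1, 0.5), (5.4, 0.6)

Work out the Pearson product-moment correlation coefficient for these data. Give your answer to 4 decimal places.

n = 4, Σx = 56, Σy = 2.9, Σx² = 913.14, Σy² = 2.55, Σxy = 39.26
nΣxy − ΣxΣy = 157.04 − 162.4 = -5.36
nΣx² − (Σx)² = 3652.56 − 3136 = 516.56; nΣy² − (Σy)² = 10.2 − 8.41 = 1.79
r = -5.36 / √(516.56 × 1.79) = -5.36 / 30.4079 ≈ -0.1763

-0.1763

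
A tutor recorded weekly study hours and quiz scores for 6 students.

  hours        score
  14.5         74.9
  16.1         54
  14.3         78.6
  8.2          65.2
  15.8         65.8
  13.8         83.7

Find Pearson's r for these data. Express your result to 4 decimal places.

-0.0680

n = 6, Σx = 82.7, Σy = 422.2, Σx² = 1181.27, Σy² = 30290.34, Σxy = 5808.77
nΣxy − ΣxΣy = 34852.62 − 34915.94 = -63.32
nΣx² − (Σx)² = 7087.62 − 6839.29 = 248.33; nΣy² − (Σy)² = 181742.04 − 178252.84 = 3489.2
r = -63.32 / √(248.33 × 3489.2) = -63.32 / 930.8453 ≈ -0.0680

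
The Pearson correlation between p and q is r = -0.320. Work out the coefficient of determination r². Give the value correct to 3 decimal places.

0.102

r² = (-0.320)² = 0.102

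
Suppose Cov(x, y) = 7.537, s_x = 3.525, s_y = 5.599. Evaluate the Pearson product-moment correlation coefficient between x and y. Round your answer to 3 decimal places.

0.382

r = Cov(x,y) / (s_x · s_y) = 7.537 / (3.525 × 5.599)
  = 7.537 / 19.7365 ≈ 0.382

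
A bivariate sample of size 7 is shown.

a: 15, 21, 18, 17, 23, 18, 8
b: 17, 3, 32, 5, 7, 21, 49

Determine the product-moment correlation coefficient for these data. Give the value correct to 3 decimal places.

-0.803

n = 7, Σa = 120, Σb = 134, Σa² = 2196, Σb² = 4238, Σab = 1910
nΣab − ΣaΣb = 13370 − 16080 = -2710
nΣa² − (Σa)² = 15372 − 14400 = 972; nΣb² − (Σb)² = 29666 − 17956 = 11710
r = -2710 / √(972 × 11710) = -2710 / 3373.7398 ≈ -0.803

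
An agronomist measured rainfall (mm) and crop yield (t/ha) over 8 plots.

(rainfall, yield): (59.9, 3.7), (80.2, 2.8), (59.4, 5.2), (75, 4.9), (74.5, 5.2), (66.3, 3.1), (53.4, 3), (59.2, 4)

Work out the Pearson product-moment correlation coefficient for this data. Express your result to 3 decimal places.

n = 8, Σx = 527.9, Σy = 31.9, Σx² = 35475.55, Σy² = 134.23, Σxy = 2112.5
nΣxy − ΣxΣy = 16900 − 16840.01 = 59.99
nΣx² − (Σx)² = 283804.4 − 278678.41 = 5125.99; nΣy² − (Σy)² = 1073.84 − 1017.61 = 56.23
r = 59.99 / √(5125.99 × 56.23) = 59.99 / 536.8747 ≈ 0.112

0.112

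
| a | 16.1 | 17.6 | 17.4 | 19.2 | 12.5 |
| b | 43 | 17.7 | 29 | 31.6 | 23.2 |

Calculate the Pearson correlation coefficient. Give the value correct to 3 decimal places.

0.127

n = 5, Σa = 82.8, Σb = 144.5, Σa² = 1396.62, Σb² = 4540.09, Σab = 2405.14
nΣab − ΣaΣb = 12025.7 − 11964.6 = 61.1
nΣa² − (Σa)² = 6983.1 − 6855.84 = 127.26; nΣb² − (Σb)² = 22700.45 − 20880.25 = 1820.2
r = 61.1 / √(127.26 × 1820.2) = 61.1 / 481.2885 ≈ 0.127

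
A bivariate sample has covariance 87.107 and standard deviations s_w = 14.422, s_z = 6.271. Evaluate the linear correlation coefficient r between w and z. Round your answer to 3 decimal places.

0.963

r = Cov(w,z) / (s_w · s_z) = 87.107 / (14.422 × 6.271)
  = 87.107 / 90.4404 ≈ 0.963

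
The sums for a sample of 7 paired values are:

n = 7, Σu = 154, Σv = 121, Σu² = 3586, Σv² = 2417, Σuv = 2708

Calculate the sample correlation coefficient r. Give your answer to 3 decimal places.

r = (nΣuv − ΣuΣv) / √[(nΣu² − (Σu)²)(nΣv² − (Σv)²)]
Numerator: 7×2708 − 154×121 = 322
Denominator: √[(25102 − 23716)(16919 − 14641)] = √[1386 × 2278] = 1776.8815
r = 322 / 1776.8815 ≈ 0.181

0.181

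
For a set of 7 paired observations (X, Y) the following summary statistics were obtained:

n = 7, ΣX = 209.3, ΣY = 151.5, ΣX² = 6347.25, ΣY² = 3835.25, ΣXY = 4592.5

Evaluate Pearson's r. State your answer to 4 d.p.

0.2813

r = (nΣXY − ΣXΣY) / √[(nΣX² − (ΣX)²)(nΣY² − (ΣY)²)]
Numerator: 7×4592.5 − 209.3×151.5 = 438.55
Denominator: √[(44430.75 − 43806.49)(26846.75 − 22952.25)] = √[624.26 × 3894.5] = 1559.2243
r = 438.55 / 1559.2243 ≈ 0.2813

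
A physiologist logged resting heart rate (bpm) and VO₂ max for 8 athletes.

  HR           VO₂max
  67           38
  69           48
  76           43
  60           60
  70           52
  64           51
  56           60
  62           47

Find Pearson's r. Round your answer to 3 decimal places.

n = 8, Σx = 524, Σy = 399, Σx² = 34602, Σy² = 20311, Σxy = 25904
nΣxy − ΣxΣy = 207232 − 209076 = -1844
nΣx² − (Σx)² = 276816 − 274576 = 2240; nΣy² − (Σy)² = 162488 − 159201 = 3287
r = -1844 / √(2240 × 3287) = -1844 / 2713.4627 ≈ -0.680

-0.680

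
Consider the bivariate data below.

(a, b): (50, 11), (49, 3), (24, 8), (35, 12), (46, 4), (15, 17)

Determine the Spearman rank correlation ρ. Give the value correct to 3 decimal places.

Rank a: 6, 5, 2, 3, 4, 1
Rank b: 4, 1, 3, 5, 2, 6
d = rank(a) − rank(b): 2, 4, -1, -2, 2, -5; Σd² = 54
ρ = 1 − 6Σd² / [n(n²−1)] = 1 − 6×54 / (6×35) = 1 − 324/210 ≈ -0.543

-0.543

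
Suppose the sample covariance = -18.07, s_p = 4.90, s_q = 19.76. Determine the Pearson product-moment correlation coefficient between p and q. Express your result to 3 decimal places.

r = Cov(p,q) / (s_p · s_q) = -18.07 / (4.90 × 19.76)
  = -18.07 / 96.8240 ≈ -0.187

-0.187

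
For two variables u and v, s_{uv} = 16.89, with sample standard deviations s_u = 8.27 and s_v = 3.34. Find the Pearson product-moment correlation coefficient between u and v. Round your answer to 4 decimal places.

0.6115

r = Cov(u,v) / (s_u · s_v) = 16.89 / (8.27 × 3.34)
  = 16.89 / 27.6218 ≈ 0.6115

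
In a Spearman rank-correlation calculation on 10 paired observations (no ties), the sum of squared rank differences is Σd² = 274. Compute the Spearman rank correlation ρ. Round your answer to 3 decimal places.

ρ = 1 − 6Σd² / [n(n²−1)] = 1 − 6×274 / (10×99)
  = 1 − 1644/990 = 1 − 1.6606 ≈ -0.661

-0.661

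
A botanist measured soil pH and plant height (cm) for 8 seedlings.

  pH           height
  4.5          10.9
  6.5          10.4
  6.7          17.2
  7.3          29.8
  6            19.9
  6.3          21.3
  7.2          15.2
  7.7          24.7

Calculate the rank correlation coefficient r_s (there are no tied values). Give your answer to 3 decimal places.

Rank pH: 1, 4, 5, 7, 2, 3, 6, 8
Rank height: 2, 1, 4, 8, 5, 6, 3, 7
d = rank(pH) − rank(height): -1, 3, 1, -1, -3, -3, 3, 1; Σd² = 40
ρ = 1 − 6Σd² / [n(n²−1)] = 1 − 6×40 / (8×63) = 1 − 240/504 ≈ 0.524

0.524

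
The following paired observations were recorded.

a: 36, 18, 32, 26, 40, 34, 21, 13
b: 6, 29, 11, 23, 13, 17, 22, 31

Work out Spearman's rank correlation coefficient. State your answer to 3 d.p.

-0.857

Rank a: 7, 2, 5, 4, 8, 6, 3, 1
Rank b: 1, 7, 2, 6, 3, 4, 5, 8
d = rank(a) − rank(b): 6, -5, 3, -2, 5, 2, -2, -7; Σd² = 156
ρ = 1 − 6Σd² / [n(n²−1)] = 1 − 6×156 / (8×63) = 1 − 936/504 ≈ -0.857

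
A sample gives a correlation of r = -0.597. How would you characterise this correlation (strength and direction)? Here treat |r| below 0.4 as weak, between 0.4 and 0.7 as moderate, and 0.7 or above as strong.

r = -0.597 < 0 so the relationship is negative.
|r| = 0.597, which falls in the moderate range.

moderate negative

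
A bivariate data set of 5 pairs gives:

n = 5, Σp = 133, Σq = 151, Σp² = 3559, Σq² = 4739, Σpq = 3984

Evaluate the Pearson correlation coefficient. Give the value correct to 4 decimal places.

r = (nΣpq − ΣpΣq) / √[(nΣp² − (Σp)²)(nΣq² − (Σq)²)]
Numerator: 5×3984 − 133×151 = -163
Denominator: √[(17795 − 17689)(23695 − 22801)] = √[106 × 894] = 307.8376
r = -163 / 307.8376 ≈ -0.5295

-0.5295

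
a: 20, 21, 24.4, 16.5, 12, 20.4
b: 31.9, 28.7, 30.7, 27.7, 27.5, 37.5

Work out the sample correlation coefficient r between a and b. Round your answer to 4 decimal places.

n = 6, Σa = 114.3, Σb = 184, Σa² = 2268.77, Σb² = 5713.58, Σab = 3541.83
nΣab − ΣaΣb = 21250.98 − 21031.2 = 219.78
nΣa² − (Σa)² = 13612.62 − 13064.49 = 548.13; nΣb² − (Σb)² = 34281.48 − 33856 = 425.48
r = 219.78 / √(548.13 × 425.48) = 219.78 / 482.9269 ≈ 0.4551

0.4551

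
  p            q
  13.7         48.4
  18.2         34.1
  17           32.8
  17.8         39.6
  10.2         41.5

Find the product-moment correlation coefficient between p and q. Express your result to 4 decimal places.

n = 5, Σp = 76.9, Σq = 196.4, Σp² = 1228.81, Σq² = 7871.62, Σpq = 2969.48
nΣpq − ΣpΣq = 14847.4 − 15103.16 = -255.76
nΣp² − (Σp)² = 6144.05 − 5913.61 = 230.44; nΣq² − (Σq)² = 39358.1 − 38572.96 = 785.14
r = -255.76 / √(230.44 × 785.14) = -255.76 / 425.3559 ≈ -0.6013

-0.6013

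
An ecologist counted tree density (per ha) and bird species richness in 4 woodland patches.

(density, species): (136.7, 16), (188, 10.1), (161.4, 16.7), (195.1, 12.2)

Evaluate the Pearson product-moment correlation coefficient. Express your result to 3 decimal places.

n = 4, Σx = 681.2, Σy = 55, Σx² = 118144.86, Σy² = 785.74, Σxy = 9161.6
nΣxy − ΣxΣy = 36646.4 − 37466 = -819.6
nΣx² − (Σx)² = 472579.44 − 464033.44 = 8546; nΣy² − (Σy)² = 3142.96 − 3025 = 117.96
r = -819.6 / √(8546 × 117.96) = -819.6 / 1004.0349 ≈ -0.816

-0.816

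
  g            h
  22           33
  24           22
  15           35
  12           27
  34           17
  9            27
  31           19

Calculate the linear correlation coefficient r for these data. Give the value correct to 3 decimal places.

n = 7, Σg = 147, Σh = 180, Σg² = 3627, Σh² = 4906, Σgh = 3513
nΣgh − ΣgΣh = 24591 − 26460 = -1869
nΣg² − (Σg)² = 25389 − 21609 = 3780; nΣh² − (Σh)² = 34342 − 32400 = 1942
r = -1869 / √(3780 × 1942) = -1869 / 2709.3837 ≈ -0.690

-0.690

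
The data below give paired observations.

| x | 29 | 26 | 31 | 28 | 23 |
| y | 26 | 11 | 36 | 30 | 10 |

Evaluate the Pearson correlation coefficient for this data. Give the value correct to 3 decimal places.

n = 5, Σx = 137, Σy = 113, Σx² = 3791, Σy² = 3093, Σxy = 3226
nΣxy − ΣxΣy = 16130 − 15481 = 649
nΣx² − (Σx)² = 18955 − 18769 = 186; nΣy² − (Σy)² = 15465 − 12769 = 2696
r = 649 / √(186 × 2696) = 649 / 708.1356 ≈ 0.916

0.916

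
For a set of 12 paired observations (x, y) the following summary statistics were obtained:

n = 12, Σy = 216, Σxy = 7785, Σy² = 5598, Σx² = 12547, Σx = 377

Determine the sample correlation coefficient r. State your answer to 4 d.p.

r = (nΣxy − ΣxΣy) / √[(nΣx² − (Σx)²)(nΣy² − (Σy)²)]
Numerator: 12×7785 − 377×216 = 11988
Denominator: √[(150564 − 142129)(67176 − 46656)] = √[8435 × 20520] = 13156.2229
r = 11988 / 13156.2229 ≈ 0.9112

0.9112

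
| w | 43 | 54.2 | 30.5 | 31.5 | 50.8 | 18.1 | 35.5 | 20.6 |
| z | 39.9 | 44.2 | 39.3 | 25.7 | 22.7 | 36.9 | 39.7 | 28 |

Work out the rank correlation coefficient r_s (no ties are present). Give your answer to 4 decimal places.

Rank w: 6, 8, 3, 4, 7, 1, 5, 2
Rank z: 7, 8, 5, 2, 1, 4, 6, 3
d = rank(w) − rank(z): -1, 0, -2, 2, 6, -3, -1, -1; Σd² = 56
ρ = 1 − 6Σd² / [n(n²−1)] = 1 − 6×56 / (8×63) = 1 − 336/504 ≈ 0.3333

0.3333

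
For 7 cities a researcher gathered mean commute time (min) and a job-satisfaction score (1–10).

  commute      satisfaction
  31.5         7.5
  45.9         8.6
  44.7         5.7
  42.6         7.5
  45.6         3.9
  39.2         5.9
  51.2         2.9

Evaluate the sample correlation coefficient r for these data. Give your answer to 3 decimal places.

-0.538

n = 7, Σx = 300.7, Σy = 42, Σx² = 13149.35, Σy² = 277.38, Σxy = 1762.88
nΣxy − ΣxΣy = 12340.16 − 12629.4 = -289.24
nΣx² − (Σx)² = 92045.45 − 90420.49 = 1624.96; nΣy² − (Σy)² = 1941.66 − 1764 = 177.66
r = -289.24 / √(1624.96 × 177.66) = -289.24 / 537.2992 ≈ -0.538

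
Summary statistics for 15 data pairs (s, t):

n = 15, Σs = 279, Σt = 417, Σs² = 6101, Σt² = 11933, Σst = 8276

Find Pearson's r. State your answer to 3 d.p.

0.933

r = (nΣst − ΣsΣt) / √[(nΣs² − (Σs)²)(nΣt² − (Σt)²)]
Numerator: 15×8276 − 279×417 = 7797
Denominator: √[(91515 − 77841)(178995 − 173889)] = √[13674 × 5106] = 8355.8030
r = 7797 / 8355.8030 ≈ 0.933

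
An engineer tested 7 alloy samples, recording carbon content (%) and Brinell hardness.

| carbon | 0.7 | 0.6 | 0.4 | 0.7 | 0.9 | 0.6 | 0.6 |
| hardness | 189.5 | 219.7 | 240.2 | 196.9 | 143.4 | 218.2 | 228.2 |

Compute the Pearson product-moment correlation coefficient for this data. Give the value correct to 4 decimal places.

-0.9525

n = 7, Σx = 4.5, Σy = 1436.1, Σx² = 3.03, Σy² = 300894.03, Σxy = 895.28
nΣxy − ΣxΣy = 6266.96 − 6462.45 = -195.49
nΣx² − (Σx)² = 21.21 − 20.25 = 0.96; nΣy² − (Σy)² = 2106258.21 − 2062383.21 = 43875
r = -195.49 / √(0.96 × 43875) = -195.49 / 205.2316 ≈ -0.9525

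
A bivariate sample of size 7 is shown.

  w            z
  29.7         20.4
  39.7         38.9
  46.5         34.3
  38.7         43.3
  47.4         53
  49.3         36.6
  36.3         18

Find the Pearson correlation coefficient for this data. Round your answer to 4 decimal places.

0.6634

n = 7, Σw = 287.6, Σz = 244.5, Σw² = 12113.06, Σz² = 9453.31, Σwz = 10390.85
nΣwz − ΣwΣz = 72735.95 − 70318.2 = 2417.75
nΣw² − (Σw)² = 84791.42 − 82713.76 = 2077.66; nΣz² − (Σz)² = 66173.17 − 59780.25 = 6392.92
r = 2417.75 / √(2077.66 × 6392.92) = 2417.75 / 3644.4909 ≈ 0.6634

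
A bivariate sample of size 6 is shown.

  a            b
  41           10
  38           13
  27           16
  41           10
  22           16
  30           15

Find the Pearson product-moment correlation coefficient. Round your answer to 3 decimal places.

n = 6, Σa = 199, Σb = 80, Σa² = 6919, Σb² = 1106, Σab = 2548
nΣab − ΣaΣb = 15288 − 15920 = -632
nΣa² − (Σa)² = 41514 − 39601 = 1913; nΣb² − (Σb)² = 6636 − 6400 = 236
r = -632 / √(1913 × 236) = -632 / 671.9137 ≈ -0.941

-0.941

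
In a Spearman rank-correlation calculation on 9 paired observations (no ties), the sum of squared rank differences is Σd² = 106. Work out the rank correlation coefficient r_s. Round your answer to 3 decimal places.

ρ = 1 − 6Σd² / [n(n²−1)] = 1 − 6×106 / (9×80)
  = 1 − 636/720 = 1 − 0.8833 ≈ 0.117

0.117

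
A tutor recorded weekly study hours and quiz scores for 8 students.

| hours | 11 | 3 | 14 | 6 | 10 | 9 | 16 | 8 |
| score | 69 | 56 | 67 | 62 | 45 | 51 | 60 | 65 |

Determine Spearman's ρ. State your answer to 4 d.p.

0.2619

Rank hours: 6, 1, 7, 2, 5, 4, 8, 3
Rank score: 8, 3, 7, 5, 1, 2, 4, 6
d = rank(hours) − rank(score): -2, -2, 0, -3, 4, 2, 4, -3; Σd² = 62
ρ = 1 − 6Σd² / [n(n²−1)] = 1 − 6×62 / (8×63) = 1 − 372/504 ≈ 0.2619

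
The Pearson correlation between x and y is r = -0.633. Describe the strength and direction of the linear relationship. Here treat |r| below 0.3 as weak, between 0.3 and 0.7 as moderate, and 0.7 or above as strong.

moderate negative

r = -0.633 < 0 so the relationship is negative.
|r| = 0.633, which falls in the moderate range.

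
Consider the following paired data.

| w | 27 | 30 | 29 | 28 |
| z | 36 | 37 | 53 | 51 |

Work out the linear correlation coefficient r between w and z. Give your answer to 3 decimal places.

n = 4, Σw = 114, Σz = 177, Σw² = 3254, Σz² = 8075, Σwz = 5047
nΣwz − ΣwΣz = 20188 − 20178 = 10
nΣw² − (Σw)² = 13016 − 12996 = 20; nΣz² − (Σz)² = 32300 − 31329 = 971
r = 10 / √(20 × 971) = 10 / 139.3557 ≈ 0.072

0.072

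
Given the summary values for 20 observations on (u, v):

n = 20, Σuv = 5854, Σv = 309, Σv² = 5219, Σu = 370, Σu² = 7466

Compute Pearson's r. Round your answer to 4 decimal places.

0.2616

r = (nΣuv − ΣuΣv) / √[(nΣu² − (Σu)²)(nΣv² − (Σv)²)]
Numerator: 20×5854 − 370×309 = 2750
Denominator: √[(149320 − 136900)(104380 − 95481)] = √[12420 × 8899] = 10513.1147
r = 2750 / 10513.1147 ≈ 0.2616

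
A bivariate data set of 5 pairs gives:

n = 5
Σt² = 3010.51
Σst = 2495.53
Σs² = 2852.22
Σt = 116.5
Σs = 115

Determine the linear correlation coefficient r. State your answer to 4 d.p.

-0.7427

r = (nΣst − ΣsΣt) / √[(nΣs² − (Σs)²)(nΣt² − (Σt)²)]
Numerator: 5×2495.53 − 115×116.5 = -919.85
Denominator: √[(14261.1 − 13225)(15052.55 − 13572.25)] = √[1036.1 × 1480.3] = 1238.4421
r = -919.85 / 1238.4421 ≈ -0.7427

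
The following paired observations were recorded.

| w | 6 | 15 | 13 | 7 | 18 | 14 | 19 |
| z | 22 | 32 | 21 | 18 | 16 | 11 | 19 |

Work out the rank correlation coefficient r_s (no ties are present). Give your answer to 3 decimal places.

-0.214

Rank w: 1, 5, 3, 2, 6, 4, 7
Rank z: 6, 7, 5, 3, 2, 1, 4
d = rank(w) − rank(z): -5, -2, -2, -1, 4, 3, 3; Σd² = 68
ρ = 1 − 6Σd² / [n(n²−1)] = 1 − 6×68 / (7×48) = 1 − 408/336 ≈ -0.214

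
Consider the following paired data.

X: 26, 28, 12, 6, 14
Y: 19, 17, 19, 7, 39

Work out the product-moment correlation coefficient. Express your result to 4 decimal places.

n = 5, ΣX = 86, ΣY = 101, ΣX² = 1836, ΣY² = 2581, ΣXY = 1786
nΣXY − ΣXΣY = 8930 − 8686 = 244
nΣX² − (ΣX)² = 9180 − 7396 = 1784; nΣY² − (ΣY)² = 12905 − 10201 = 2704
r = 244 / √(1784 × 2704) = 244 / 2196.3461 ≈ 0.1111

0.1111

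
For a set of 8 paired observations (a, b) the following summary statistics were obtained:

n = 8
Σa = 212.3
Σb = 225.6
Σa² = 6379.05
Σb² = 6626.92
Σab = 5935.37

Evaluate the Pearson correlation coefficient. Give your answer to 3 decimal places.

r = (nΣab − ΣaΣb) / √[(nΣa² − (Σa)²)(nΣb² − (Σb)²)]
Numerator: 8×5935.37 − 212.3×225.6 = -411.92
Denominator: √[(51032.4 − 45071.29)(53015.36 − 50895.36)] = √[5961.11 × 2120] = 3554.9336
r = -411.92 / 3554.9336 ≈ -0.116

-0.116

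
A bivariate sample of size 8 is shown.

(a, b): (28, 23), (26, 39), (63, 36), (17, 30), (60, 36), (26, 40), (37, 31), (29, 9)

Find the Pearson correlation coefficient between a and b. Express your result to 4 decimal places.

0.2649

n = 8, Σa = 286, Σb = 244, Σa² = 12204, Σb² = 8184, Σab = 9044
nΣab − ΣaΣb = 72352 − 69784 = 2568
nΣa² − (Σa)² = 97632 − 81796 = 15836; nΣb² − (Σb)² = 65472 − 59536 = 5936
r = 2568 / √(15836 × 5936) = 2568 / 9695.4884 ≈ 0.2649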